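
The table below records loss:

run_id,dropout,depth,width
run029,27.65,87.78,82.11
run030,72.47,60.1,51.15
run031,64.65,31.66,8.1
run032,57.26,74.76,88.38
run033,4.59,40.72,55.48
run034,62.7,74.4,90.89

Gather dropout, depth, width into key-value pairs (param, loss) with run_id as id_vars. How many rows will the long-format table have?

18

6 run_id values × 3 melted columns = 18 rows.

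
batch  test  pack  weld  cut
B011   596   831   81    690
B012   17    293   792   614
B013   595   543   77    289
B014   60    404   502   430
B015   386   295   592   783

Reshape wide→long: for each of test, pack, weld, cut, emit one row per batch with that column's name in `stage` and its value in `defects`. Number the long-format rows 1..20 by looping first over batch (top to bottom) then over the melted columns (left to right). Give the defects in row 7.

792

20 rows total (5 × 4). Row 7: index ⌊(7-1)/4⌋ = 1 into batch → B012; (7-1) mod 4 = 2 into the melted columns → weld.
So row 7 is (B012, weld, 792); defects = 792.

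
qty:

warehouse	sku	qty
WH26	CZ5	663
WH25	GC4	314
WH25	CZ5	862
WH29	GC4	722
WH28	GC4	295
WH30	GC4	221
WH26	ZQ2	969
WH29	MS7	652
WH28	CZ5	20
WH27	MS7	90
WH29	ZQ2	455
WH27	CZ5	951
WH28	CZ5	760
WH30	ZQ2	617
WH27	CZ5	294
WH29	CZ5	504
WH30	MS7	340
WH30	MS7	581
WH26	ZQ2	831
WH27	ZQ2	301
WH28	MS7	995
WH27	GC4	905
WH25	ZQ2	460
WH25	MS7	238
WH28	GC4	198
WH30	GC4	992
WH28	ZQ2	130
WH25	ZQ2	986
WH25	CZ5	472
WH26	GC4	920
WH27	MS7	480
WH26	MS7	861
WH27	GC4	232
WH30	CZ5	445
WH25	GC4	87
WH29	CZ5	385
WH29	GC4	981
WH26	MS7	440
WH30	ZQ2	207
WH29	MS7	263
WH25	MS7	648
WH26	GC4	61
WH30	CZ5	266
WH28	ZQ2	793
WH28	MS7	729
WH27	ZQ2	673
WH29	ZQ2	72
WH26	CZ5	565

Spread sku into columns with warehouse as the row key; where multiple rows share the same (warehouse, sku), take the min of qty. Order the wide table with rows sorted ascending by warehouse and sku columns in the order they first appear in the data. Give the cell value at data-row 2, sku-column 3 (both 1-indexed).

831

With rows sorted ascending by warehouse, row 2 is warehouse=WH26. sku columns in first-appearance order: CZ5, GC4, ZQ2, MS7; column 3 is ZQ2.
Long rows with warehouse=WH26, sku=ZQ2: min(969, 831) = 831.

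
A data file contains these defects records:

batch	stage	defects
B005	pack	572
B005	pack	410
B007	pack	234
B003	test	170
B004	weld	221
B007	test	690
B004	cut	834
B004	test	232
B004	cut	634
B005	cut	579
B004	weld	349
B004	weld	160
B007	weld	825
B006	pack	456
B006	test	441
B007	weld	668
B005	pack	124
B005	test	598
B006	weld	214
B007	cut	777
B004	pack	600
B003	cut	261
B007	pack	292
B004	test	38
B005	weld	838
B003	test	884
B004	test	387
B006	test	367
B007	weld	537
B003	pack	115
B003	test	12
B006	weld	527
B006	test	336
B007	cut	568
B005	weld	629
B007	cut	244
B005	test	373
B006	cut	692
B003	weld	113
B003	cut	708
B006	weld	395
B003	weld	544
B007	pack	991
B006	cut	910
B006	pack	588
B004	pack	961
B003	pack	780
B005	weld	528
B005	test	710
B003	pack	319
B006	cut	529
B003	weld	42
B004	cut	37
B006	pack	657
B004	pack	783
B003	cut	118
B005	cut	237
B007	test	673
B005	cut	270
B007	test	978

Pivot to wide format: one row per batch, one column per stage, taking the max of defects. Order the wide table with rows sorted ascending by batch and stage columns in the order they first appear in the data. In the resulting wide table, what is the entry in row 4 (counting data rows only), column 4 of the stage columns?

With rows sorted ascending by batch, row 4 is batch=B006. stage columns in first-appearance order: pack, test, weld, cut; column 4 is cut.
Long rows with batch=B006, stage=cut: max(692, 910, 529) = 910.

910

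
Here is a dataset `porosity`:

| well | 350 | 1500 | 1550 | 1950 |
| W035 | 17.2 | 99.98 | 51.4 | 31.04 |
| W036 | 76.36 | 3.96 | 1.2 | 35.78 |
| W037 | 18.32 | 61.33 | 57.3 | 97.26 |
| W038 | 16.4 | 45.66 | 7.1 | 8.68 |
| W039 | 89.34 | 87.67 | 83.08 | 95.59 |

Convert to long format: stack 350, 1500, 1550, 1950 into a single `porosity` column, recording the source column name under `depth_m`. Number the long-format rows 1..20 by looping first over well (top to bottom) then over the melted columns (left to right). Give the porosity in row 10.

20 rows total (5 × 4). Row 10: index ⌊(10-1)/4⌋ = 2 into well → W037; (10-1) mod 4 = 1 into the melted columns → 1500.
So row 10 is (W037, 1500, 61.33); porosity = 61.33.

61.33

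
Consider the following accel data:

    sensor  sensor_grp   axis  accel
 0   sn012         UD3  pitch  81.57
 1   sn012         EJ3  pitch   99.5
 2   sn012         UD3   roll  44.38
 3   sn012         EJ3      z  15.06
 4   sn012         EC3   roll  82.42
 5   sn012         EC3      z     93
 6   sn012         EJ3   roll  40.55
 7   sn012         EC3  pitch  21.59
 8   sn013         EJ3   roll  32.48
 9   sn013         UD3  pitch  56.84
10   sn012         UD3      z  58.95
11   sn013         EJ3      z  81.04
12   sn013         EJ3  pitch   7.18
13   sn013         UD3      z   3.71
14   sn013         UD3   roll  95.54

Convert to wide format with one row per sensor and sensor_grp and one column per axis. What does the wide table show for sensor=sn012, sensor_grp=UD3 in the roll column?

Wide layout: rows indexed by sensor and sensor_grp, columns are the 3 distinct axis values (pitch, roll, z).
Cell (sensor=sn012, sensor_grp=UD3, axis=roll) draws from the long row where sensor=sn012, sensor_grp=UD3 and axis=roll, which has accel=44.38.

44.38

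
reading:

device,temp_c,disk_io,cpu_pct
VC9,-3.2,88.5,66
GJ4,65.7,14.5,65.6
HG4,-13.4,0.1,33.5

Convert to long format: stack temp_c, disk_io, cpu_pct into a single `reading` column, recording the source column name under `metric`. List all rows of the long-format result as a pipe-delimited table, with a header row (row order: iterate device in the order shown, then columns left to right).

| device | metric | reading |
| VC9 | temp_c | -3.2 |
| VC9 | disk_io | 88.5 |
| VC9 | cpu_pct | 66 |
| GJ4 | temp_c | 65.7 |
| GJ4 | disk_io | 14.5 |
| GJ4 | cpu_pct | 65.6 |
| HG4 | temp_c | -13.4 |
| HG4 | disk_io | 0.1 |
| HG4 | cpu_pct | 33.5 |

Each (device, column) pair becomes one row: 3 × 3 = 9 rows.
For example, (VC9, temp_c) → reading=-3.2.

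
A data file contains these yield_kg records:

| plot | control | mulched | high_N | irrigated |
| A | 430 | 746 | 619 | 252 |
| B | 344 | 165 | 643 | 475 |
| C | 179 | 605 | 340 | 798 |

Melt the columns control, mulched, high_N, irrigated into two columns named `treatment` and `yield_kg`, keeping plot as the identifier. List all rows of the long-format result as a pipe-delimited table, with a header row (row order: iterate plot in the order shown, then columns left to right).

| plot | treatment | yield_kg |
| A | control | 430 |
| A | mulched | 746 |
| A | high_N | 619 |
| A | irrigated | 252 |
| B | control | 344 |
| B | mulched | 165 |
| B | high_N | 643 |
| B | irrigated | 475 |
| C | control | 179 |
| C | mulched | 605 |
| C | high_N | 340 |
| C | irrigated | 798 |

Each (plot, column) pair becomes one row: 3 × 4 = 12 rows.
For example, (A, control) → yield_kg=430.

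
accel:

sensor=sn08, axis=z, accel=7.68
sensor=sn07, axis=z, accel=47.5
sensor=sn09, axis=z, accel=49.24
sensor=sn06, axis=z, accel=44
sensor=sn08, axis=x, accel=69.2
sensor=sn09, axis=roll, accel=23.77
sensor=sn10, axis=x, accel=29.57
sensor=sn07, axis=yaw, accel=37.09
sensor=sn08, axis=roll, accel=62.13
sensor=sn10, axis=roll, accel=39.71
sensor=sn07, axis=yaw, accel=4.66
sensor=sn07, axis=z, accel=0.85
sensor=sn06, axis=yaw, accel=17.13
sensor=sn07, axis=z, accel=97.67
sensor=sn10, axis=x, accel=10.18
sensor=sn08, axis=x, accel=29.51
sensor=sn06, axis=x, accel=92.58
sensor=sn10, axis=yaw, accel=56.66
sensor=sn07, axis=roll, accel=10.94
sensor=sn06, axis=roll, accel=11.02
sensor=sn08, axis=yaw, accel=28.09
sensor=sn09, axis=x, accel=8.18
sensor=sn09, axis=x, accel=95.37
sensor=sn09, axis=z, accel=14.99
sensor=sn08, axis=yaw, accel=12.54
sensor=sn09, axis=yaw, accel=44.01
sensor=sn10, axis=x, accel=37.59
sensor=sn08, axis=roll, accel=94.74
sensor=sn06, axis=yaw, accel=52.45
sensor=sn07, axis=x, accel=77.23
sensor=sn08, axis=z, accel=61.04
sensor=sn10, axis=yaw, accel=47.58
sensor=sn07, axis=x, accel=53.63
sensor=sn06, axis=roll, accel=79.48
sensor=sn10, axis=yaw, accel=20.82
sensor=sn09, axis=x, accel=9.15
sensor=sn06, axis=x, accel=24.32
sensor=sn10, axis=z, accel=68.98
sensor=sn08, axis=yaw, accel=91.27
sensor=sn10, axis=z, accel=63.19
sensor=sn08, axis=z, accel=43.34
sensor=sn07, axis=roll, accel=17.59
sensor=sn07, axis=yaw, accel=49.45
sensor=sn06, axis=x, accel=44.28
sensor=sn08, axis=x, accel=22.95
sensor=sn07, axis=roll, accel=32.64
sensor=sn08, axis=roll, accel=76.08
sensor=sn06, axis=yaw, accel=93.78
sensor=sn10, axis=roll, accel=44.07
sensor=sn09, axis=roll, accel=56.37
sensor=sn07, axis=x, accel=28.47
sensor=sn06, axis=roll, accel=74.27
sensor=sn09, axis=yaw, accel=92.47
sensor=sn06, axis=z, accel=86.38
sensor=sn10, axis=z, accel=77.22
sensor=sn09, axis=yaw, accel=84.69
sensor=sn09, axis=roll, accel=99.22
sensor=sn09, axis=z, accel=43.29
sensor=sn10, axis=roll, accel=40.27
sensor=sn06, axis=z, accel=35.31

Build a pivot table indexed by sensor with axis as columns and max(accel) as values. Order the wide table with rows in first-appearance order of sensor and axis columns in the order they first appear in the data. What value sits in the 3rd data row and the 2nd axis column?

With rows in first-appearance order of sensor, row 3 is sensor=sn09. axis columns in first-appearance order: z, x, roll, yaw; column 2 is x.
Long rows with sensor=sn09, axis=x: max(8.18, 95.37, 9.15) = 95.37.

95.37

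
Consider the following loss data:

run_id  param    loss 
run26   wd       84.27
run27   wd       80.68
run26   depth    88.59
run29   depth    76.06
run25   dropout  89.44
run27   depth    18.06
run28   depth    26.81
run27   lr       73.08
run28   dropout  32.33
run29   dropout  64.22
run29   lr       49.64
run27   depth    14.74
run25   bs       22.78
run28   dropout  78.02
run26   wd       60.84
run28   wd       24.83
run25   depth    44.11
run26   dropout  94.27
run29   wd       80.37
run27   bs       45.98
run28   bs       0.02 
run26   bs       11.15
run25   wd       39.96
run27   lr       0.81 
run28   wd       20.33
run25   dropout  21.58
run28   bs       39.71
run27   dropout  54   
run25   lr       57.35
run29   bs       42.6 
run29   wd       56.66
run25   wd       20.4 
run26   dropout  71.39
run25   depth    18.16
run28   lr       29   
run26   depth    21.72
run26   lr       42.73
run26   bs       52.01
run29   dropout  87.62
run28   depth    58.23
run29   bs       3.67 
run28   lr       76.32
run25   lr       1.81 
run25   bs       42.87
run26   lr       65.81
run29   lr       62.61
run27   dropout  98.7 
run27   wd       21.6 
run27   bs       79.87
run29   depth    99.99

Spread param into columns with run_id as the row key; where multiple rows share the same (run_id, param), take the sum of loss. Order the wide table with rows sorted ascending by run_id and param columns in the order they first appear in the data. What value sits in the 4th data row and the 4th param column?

105.32

With rows sorted ascending by run_id, row 4 is run_id=run28. param columns in first-appearance order: wd, depth, dropout, lr, bs; column 4 is lr.
Long rows with run_id=run28, param=lr: 29 + 76.32 = 105.32.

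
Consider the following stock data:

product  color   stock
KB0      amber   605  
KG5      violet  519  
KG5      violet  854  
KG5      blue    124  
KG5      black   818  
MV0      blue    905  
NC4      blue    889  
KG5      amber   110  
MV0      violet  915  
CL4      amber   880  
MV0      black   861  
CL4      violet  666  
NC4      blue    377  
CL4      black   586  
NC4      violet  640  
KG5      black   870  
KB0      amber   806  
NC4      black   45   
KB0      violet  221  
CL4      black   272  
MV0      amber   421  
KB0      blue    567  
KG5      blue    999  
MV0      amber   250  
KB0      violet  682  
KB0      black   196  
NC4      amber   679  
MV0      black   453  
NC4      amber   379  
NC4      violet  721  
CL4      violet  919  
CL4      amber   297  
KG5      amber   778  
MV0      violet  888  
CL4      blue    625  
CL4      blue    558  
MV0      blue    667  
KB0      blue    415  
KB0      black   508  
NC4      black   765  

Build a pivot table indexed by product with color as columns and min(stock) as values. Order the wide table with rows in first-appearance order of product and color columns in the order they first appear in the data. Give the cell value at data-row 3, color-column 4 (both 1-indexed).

453

With rows in first-appearance order of product, row 3 is product=MV0. color columns in first-appearance order: amber, violet, blue, black; column 4 is black.
Long rows with product=MV0, color=black: min(861, 453) = 453.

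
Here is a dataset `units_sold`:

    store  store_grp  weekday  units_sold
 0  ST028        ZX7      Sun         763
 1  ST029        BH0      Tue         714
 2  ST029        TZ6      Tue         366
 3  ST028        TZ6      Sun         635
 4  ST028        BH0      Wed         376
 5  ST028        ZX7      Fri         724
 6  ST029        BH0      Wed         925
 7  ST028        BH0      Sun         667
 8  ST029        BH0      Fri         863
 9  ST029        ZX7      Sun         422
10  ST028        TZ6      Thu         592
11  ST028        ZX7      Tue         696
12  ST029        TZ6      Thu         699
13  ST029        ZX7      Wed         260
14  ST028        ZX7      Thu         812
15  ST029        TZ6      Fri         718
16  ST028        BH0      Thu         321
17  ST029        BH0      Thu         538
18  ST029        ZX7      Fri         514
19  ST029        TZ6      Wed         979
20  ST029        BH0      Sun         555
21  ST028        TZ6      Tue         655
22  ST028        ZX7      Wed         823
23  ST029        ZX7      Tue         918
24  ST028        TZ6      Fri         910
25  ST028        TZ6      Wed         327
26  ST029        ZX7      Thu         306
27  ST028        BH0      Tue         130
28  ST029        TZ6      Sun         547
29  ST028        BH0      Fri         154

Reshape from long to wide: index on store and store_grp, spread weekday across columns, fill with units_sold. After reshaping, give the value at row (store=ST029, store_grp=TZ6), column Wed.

Wide layout: rows indexed by store and store_grp, columns are the 5 distinct weekday values (Sun, Tue, Wed, Fri, Thu).
Cell (store=ST029, store_grp=TZ6, weekday=Wed) draws from the long row where store=ST029, store_grp=TZ6 and weekday=Wed, which has units_sold=979.

979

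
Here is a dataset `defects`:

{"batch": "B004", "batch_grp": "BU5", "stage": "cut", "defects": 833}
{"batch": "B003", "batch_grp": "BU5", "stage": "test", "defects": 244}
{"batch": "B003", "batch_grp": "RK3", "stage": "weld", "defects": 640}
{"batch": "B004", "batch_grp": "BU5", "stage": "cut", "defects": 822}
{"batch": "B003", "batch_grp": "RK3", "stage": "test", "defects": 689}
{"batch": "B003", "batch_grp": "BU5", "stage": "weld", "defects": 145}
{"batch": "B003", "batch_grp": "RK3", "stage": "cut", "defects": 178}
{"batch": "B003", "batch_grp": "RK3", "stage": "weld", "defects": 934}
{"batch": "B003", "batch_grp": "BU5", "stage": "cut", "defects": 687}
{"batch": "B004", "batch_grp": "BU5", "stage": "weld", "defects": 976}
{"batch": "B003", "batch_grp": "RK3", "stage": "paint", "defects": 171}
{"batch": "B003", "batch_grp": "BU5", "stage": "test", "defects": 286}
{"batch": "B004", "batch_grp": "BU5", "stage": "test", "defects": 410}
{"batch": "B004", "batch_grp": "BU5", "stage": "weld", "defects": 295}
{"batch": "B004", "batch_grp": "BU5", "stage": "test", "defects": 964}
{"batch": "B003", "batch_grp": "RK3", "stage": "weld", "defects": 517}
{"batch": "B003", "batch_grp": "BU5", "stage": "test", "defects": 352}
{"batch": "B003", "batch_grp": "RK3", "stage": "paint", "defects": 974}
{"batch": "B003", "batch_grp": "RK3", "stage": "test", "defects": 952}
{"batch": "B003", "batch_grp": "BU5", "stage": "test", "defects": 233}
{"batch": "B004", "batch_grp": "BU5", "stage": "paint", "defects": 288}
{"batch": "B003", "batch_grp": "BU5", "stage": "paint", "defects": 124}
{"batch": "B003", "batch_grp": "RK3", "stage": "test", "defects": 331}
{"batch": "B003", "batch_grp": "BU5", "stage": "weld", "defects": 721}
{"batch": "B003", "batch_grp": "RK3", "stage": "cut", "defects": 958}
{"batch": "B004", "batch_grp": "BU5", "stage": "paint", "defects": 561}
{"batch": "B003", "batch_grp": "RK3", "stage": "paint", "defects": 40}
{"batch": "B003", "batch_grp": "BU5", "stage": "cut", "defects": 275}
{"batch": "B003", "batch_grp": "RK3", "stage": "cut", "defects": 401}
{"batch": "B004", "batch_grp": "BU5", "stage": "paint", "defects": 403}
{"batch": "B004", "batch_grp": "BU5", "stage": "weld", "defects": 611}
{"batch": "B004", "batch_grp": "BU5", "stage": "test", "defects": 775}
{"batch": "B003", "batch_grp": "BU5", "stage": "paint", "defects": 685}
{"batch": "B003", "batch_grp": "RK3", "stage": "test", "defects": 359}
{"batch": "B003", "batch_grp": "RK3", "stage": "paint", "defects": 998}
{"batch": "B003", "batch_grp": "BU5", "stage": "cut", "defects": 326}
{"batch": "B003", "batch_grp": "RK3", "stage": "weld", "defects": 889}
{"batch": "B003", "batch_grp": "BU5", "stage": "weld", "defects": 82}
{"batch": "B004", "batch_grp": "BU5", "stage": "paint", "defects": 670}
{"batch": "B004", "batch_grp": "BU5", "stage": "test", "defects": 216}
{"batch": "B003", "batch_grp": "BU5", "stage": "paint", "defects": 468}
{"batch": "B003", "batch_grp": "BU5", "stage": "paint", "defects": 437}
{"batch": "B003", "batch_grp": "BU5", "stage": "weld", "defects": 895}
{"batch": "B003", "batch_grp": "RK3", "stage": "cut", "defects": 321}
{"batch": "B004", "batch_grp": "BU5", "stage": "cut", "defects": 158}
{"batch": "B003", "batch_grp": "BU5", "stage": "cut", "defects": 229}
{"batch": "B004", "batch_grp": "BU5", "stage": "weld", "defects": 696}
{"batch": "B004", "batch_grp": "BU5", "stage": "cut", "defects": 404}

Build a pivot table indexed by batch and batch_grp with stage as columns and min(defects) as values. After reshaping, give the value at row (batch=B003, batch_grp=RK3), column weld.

Rows with batch=B003, batch_grp=RK3 and stage=weld: defects values are 640, 934, 517, 889.
min(640, 934, 517, 889) = 517.

517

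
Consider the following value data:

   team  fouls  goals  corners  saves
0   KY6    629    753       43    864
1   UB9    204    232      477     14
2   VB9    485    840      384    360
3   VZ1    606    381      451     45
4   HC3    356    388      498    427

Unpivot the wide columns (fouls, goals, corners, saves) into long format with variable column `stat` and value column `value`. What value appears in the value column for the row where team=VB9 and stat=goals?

840

Unpivoting turns each (team, wide-column) pair into one long row.
The wide cell at row VB9, column goals holds 840, so the long row (VB9, goals) has value=840.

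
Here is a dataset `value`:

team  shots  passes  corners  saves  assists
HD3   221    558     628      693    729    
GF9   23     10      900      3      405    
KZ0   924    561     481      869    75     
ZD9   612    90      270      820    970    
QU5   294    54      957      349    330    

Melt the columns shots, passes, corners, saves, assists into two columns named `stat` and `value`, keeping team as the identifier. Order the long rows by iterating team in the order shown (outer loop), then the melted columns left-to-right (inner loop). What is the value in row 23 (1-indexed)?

25 rows total (5 × 5). Row 23: index ⌊(23-1)/5⌋ = 4 into team → QU5; (23-1) mod 5 = 2 into the melted columns → corners.
So row 23 is (QU5, corners, 957); value = 957.

957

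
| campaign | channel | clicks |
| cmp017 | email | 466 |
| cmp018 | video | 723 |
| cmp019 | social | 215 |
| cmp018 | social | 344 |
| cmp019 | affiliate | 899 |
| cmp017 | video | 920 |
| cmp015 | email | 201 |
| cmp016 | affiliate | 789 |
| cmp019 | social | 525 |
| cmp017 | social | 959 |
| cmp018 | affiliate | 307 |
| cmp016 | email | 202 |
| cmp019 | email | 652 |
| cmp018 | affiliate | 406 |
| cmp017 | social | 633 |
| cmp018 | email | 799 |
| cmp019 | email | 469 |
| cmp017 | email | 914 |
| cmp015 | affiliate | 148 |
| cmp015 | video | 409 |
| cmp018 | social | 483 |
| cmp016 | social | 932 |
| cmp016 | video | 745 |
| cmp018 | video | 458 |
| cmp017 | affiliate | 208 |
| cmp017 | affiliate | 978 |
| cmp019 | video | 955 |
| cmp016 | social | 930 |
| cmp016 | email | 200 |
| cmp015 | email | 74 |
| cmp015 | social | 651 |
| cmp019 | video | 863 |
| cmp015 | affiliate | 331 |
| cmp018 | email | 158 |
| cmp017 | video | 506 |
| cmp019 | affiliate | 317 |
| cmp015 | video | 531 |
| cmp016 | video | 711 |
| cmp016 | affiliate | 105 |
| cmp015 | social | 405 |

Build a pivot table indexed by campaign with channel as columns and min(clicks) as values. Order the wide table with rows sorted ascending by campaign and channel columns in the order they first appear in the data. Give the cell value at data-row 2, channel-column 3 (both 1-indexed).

930

With rows sorted ascending by campaign, row 2 is campaign=cmp016. channel columns in first-appearance order: email, video, social, affiliate; column 3 is social.
Long rows with campaign=cmp016, channel=social: min(932, 930) = 930.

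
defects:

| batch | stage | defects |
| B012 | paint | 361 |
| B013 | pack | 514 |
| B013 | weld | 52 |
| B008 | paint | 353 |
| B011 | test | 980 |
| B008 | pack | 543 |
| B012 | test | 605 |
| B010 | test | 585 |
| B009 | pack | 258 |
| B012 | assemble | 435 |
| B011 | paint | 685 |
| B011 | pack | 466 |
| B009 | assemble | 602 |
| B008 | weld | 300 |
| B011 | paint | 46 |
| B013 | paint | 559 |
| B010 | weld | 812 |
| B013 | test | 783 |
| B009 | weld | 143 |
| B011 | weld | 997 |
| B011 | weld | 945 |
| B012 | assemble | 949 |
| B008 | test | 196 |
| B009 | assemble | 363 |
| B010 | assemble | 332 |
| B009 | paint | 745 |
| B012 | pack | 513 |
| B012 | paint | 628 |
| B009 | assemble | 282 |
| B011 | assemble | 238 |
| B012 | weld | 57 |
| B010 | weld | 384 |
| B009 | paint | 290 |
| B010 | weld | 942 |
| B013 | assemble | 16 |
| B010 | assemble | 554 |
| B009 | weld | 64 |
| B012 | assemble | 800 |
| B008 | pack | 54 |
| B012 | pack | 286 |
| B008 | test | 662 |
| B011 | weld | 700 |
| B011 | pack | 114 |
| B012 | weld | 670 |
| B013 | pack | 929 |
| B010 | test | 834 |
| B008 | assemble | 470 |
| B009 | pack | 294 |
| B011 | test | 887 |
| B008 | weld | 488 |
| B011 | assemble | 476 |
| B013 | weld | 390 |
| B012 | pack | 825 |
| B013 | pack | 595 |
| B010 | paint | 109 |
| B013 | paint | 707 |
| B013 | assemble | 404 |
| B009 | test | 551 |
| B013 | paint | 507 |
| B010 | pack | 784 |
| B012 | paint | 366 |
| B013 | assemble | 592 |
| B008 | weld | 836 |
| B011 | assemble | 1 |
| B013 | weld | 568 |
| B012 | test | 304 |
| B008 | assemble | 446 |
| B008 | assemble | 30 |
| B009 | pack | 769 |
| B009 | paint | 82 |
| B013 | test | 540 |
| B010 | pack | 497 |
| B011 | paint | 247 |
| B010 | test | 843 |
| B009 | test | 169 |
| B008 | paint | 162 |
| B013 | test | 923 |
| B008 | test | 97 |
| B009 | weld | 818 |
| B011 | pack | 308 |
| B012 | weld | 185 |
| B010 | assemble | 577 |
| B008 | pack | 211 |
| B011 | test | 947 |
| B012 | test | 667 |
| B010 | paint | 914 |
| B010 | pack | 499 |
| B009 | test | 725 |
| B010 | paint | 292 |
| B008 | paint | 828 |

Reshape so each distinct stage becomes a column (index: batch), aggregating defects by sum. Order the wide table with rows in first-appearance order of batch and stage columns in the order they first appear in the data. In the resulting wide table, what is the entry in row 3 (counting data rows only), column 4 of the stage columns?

With rows in first-appearance order of batch, row 3 is batch=B008. stage columns in first-appearance order: paint, pack, weld, test, assemble; column 4 is test.
Long rows with batch=B008, stage=test: 196 + 662 + 97 = 955.

955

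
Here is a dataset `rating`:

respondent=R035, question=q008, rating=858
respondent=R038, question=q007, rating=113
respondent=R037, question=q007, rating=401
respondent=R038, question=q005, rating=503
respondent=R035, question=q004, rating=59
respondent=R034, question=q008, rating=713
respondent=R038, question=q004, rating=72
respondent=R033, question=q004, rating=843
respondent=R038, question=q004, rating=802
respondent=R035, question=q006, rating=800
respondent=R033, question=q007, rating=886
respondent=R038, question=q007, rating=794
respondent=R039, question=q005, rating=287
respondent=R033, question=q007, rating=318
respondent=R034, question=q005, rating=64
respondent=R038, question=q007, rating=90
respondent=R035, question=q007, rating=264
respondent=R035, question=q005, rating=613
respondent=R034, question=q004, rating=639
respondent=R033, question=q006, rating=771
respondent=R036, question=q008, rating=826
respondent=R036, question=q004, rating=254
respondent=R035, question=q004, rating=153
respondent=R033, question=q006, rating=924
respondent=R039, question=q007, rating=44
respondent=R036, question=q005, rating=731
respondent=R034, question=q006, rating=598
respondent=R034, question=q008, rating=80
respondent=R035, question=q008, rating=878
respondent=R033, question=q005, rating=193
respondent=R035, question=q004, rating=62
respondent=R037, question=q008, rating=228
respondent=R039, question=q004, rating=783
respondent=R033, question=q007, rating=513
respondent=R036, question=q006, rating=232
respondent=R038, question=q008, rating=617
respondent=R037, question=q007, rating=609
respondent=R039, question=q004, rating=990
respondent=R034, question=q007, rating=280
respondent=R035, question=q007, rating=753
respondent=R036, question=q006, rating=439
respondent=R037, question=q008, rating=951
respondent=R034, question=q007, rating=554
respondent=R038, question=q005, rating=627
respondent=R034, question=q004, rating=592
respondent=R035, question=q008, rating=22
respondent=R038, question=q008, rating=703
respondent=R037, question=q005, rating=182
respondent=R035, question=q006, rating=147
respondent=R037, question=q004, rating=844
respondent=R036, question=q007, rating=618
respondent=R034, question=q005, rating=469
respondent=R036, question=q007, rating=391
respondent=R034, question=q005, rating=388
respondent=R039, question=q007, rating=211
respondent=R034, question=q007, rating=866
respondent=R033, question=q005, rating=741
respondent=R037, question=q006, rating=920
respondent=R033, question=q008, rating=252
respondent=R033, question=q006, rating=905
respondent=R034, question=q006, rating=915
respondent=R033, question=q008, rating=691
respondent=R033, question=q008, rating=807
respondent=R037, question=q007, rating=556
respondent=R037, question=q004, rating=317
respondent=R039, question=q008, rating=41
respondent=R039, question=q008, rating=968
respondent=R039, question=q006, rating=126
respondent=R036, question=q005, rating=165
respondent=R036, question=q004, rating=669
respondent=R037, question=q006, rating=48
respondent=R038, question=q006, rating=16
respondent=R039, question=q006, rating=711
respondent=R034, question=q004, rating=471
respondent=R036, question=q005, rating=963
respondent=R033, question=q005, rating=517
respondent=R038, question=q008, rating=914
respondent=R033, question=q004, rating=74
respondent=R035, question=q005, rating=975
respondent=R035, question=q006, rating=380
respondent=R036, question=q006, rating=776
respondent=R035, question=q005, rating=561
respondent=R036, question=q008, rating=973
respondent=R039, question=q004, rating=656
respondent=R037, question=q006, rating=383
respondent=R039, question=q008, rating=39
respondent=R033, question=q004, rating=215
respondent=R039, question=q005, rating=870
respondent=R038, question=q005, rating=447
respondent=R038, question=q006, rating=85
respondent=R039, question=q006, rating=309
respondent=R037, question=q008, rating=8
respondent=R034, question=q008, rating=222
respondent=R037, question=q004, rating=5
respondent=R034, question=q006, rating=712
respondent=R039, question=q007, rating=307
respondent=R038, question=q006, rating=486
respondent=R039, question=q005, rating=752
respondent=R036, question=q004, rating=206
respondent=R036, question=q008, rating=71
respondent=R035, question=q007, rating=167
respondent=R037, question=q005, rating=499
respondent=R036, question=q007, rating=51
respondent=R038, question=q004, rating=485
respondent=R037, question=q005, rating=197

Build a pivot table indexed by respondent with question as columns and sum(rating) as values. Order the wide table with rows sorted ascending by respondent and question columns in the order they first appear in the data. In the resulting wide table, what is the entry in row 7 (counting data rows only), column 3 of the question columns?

With rows sorted ascending by respondent, row 7 is respondent=R039. question columns in first-appearance order: q008, q007, q005, q004, q006; column 3 is q005.
Long rows with respondent=R039, question=q005: 287 + 870 + 752 = 1909.

1909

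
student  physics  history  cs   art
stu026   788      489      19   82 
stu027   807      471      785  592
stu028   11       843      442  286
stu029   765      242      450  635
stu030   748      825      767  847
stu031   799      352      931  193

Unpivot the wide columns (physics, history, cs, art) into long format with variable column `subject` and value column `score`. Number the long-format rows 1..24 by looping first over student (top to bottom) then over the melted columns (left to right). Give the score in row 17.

24 rows total (6 × 4). Row 17: index ⌊(17-1)/4⌋ = 4 into student → stu030; (17-1) mod 4 = 0 into the melted columns → physics.
So row 17 is (stu030, physics, 748); score = 748.

748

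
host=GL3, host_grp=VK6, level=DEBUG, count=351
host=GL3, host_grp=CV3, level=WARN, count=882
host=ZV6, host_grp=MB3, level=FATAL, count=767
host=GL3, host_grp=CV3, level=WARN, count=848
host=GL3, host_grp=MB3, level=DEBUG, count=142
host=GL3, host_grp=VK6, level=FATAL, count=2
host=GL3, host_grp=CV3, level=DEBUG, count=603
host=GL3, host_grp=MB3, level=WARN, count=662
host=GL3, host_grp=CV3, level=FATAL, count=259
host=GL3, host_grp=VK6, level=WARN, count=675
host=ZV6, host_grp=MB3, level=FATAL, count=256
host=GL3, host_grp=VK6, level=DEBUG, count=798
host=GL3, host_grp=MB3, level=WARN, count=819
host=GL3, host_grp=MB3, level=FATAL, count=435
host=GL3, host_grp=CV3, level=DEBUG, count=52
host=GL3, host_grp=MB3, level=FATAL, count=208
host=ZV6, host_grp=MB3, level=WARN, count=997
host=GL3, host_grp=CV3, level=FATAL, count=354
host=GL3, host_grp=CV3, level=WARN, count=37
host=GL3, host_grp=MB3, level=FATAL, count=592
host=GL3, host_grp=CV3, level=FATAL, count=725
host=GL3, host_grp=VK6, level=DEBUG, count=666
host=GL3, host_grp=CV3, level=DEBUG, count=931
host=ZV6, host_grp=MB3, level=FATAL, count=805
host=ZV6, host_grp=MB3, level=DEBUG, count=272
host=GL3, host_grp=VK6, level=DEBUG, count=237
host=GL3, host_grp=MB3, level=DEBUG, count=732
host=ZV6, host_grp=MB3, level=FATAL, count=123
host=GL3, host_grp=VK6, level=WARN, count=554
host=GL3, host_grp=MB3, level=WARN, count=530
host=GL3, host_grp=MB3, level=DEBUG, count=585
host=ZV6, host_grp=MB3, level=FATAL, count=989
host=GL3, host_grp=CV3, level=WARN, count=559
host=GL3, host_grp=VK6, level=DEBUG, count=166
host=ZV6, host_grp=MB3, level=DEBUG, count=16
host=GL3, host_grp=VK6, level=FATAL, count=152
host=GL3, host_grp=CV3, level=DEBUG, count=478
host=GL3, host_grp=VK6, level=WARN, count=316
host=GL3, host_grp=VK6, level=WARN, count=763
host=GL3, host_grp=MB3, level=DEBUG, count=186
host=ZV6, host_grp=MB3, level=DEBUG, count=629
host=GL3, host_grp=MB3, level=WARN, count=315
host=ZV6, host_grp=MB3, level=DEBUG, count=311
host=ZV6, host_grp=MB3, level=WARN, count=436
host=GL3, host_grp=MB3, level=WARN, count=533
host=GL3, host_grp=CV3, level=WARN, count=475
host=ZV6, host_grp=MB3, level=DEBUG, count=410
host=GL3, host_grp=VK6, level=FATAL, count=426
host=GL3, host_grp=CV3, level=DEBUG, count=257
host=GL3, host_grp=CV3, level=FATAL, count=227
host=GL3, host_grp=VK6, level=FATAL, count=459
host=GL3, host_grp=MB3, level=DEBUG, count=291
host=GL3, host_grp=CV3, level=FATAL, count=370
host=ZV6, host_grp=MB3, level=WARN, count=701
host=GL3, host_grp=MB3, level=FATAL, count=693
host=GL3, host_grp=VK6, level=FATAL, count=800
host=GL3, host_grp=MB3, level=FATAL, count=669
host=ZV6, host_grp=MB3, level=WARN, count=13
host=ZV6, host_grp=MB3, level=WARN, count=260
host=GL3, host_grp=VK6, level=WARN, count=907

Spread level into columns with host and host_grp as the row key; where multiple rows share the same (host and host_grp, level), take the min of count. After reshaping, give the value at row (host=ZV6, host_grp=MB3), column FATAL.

Rows with host=ZV6, host_grp=MB3 and level=FATAL: count values are 767, 256, 805, 123, 989.
min(767, 256, 805, 123, 989) = 123.

123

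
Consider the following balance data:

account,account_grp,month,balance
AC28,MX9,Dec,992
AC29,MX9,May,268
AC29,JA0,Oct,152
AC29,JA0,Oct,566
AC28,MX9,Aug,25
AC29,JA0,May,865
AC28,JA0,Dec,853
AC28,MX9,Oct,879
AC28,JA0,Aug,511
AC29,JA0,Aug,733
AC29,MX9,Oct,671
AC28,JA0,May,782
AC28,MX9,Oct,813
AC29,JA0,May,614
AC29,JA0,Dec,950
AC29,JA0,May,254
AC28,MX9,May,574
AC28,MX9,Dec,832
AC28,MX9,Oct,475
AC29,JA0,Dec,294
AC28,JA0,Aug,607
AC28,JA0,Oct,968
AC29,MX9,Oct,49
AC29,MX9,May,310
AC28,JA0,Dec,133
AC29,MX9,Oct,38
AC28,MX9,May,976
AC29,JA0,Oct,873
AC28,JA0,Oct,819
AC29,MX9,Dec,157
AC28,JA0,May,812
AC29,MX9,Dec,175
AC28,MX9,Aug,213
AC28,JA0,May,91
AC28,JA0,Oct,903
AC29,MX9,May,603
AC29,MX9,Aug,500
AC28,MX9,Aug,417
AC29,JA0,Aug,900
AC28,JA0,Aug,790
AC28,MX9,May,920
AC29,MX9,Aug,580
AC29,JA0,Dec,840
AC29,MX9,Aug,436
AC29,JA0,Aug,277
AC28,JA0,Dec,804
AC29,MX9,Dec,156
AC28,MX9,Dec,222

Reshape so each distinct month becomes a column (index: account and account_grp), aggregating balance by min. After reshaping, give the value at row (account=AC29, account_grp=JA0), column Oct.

152

Rows with account=AC29, account_grp=JA0 and month=Oct: balance values are 152, 566, 873.
min(152, 566, 873) = 152.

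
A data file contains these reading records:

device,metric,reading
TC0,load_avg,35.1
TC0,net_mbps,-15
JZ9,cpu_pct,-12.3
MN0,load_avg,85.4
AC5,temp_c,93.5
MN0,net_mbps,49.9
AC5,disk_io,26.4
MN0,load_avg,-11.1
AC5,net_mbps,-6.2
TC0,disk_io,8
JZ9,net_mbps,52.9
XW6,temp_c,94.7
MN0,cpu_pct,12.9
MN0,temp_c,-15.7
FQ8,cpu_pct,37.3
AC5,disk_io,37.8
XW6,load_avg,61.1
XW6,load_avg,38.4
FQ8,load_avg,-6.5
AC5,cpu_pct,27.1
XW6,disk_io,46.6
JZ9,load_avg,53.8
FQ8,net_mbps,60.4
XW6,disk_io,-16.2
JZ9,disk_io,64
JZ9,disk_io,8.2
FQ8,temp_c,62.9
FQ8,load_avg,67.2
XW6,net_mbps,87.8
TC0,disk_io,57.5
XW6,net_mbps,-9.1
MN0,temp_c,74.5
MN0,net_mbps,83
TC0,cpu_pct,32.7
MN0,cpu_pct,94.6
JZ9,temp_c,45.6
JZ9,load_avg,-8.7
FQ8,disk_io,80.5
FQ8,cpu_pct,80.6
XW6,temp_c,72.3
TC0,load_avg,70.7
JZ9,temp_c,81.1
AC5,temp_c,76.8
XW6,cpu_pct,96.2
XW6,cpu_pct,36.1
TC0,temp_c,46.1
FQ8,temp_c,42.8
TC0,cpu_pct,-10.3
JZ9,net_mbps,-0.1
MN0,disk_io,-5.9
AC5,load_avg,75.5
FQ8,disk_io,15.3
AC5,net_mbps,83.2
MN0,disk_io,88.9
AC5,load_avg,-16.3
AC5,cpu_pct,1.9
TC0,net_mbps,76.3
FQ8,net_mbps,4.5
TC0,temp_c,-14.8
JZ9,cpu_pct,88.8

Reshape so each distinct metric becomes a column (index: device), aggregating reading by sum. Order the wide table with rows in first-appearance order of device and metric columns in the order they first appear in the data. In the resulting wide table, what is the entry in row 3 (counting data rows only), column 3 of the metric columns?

107.5

With rows in first-appearance order of device, row 3 is device=MN0. metric columns in first-appearance order: load_avg, net_mbps, cpu_pct, temp_c, disk_io; column 3 is cpu_pct.
Long rows with device=MN0, metric=cpu_pct: 12.9 + 94.6 = 107.5.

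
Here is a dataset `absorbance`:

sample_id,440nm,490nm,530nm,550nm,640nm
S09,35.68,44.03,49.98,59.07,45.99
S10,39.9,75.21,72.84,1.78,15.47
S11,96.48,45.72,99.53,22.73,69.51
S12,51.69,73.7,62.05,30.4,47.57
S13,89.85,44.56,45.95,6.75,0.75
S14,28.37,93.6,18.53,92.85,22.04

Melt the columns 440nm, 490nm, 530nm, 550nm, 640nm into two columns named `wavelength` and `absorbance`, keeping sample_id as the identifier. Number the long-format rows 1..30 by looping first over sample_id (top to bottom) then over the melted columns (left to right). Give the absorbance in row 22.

30 rows total (6 × 5). Row 22: index ⌊(22-1)/5⌋ = 4 into sample_id → S13; (22-1) mod 5 = 1 into the melted columns → 490nm.
So row 22 is (S13, 490nm, 44.56); absorbance = 44.56.

44.56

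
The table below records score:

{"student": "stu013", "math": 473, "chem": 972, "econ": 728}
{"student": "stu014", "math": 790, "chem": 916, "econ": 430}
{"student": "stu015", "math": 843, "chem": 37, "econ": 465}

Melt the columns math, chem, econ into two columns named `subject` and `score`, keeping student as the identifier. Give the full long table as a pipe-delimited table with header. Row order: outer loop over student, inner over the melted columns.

| student | subject | score |
| stu013 | math | 473 |
| stu013 | chem | 972 |
| stu013 | econ | 728 |
| stu014 | math | 790 |
| stu014 | chem | 916 |
| stu014 | econ | 430 |
| stu015 | math | 843 |
| stu015 | chem | 37 |
| stu015 | econ | 465 |

Each (student, column) pair becomes one row: 3 × 3 = 9 rows.
For example, (stu013, math) → score=473.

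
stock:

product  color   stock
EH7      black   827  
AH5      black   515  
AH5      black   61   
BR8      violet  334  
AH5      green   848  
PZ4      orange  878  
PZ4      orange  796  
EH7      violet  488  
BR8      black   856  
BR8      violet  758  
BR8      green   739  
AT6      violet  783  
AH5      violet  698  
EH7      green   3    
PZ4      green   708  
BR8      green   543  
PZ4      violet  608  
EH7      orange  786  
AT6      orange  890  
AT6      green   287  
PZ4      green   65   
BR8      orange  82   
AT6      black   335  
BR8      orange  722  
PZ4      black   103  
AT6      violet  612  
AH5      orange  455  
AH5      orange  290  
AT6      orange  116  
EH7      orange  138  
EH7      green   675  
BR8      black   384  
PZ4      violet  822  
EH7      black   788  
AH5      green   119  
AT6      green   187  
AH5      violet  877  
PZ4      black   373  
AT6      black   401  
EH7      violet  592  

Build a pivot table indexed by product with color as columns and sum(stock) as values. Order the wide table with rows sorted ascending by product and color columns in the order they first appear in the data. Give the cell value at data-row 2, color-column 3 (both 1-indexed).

474

With rows sorted ascending by product, row 2 is product=AT6. color columns in first-appearance order: black, violet, green, orange; column 3 is green.
Long rows with product=AT6, color=green: 287 + 187 = 474.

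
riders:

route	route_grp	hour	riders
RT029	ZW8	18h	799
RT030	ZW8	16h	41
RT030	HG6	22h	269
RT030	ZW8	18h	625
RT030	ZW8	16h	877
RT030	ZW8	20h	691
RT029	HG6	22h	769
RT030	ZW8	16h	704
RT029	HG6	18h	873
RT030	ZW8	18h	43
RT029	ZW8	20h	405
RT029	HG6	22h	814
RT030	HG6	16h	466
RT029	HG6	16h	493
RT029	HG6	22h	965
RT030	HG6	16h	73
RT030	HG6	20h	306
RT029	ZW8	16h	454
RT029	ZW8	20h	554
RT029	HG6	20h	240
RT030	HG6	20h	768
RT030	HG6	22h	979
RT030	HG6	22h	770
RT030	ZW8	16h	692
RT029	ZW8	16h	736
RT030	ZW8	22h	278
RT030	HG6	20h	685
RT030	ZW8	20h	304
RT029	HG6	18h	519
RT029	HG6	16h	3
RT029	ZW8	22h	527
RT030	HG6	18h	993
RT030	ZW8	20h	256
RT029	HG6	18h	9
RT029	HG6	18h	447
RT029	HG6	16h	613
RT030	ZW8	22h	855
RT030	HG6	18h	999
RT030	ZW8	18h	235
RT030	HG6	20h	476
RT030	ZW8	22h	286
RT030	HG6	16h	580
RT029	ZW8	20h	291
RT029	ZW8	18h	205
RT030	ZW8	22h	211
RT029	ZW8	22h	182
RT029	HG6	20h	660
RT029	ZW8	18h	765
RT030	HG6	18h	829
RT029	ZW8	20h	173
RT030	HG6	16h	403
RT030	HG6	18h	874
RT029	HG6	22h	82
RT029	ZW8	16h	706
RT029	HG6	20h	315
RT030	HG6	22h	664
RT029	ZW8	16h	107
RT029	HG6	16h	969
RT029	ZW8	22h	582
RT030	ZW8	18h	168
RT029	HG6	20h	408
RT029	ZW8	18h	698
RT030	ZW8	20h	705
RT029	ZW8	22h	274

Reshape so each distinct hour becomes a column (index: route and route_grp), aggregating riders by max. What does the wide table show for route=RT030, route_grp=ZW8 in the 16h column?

Rows with route=RT030, route_grp=ZW8 and hour=16h: riders values are 41, 877, 704, 692.
max(41, 877, 704, 692) = 877.

877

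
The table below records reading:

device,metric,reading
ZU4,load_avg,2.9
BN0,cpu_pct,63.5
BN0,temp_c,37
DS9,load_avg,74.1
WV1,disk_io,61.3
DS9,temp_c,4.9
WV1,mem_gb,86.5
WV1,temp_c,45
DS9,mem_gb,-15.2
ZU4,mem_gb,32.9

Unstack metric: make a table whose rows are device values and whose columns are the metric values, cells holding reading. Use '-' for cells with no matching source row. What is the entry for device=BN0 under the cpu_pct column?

The long row with device=BN0, metric=cpu_pct has reading=63.5.

63.5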